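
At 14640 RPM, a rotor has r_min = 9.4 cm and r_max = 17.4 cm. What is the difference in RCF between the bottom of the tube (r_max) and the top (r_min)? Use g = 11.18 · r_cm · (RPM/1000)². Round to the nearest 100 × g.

19200 g

RCF_max = 11.18 × 17.4 × (14.64)² = 11.18 × 17.4 × 214.3296 ≈ 41,694 × g
RCF_min = 11.18 × 9.4 × (14.64)² = 11.18 × 9.4 × 214.3296 ≈ 22,524.3 × g
ΔRCF = 41,694 − 22,524.3 = 19,169.7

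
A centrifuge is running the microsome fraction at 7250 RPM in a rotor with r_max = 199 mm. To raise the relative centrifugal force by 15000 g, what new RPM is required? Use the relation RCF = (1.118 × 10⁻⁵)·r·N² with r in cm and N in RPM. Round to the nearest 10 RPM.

r = 199 mm = 19.9 cm
Current RCF = 1.118 × 10⁻⁵ × 19.9 × (7250)² = 1.118 × 10⁻⁵ × 19.9 × 52,562,500 ≈ 11,694.2 × g
Target RCF = 11,694.2 + 15,000 = 26,694.2 × g
N² = 26,694.2 / (22.2482 × 10⁻⁵) = 119,983,639
N ≈ √119,983,639 ≈ 10,953.7

N₂ ≈ 10950 RPM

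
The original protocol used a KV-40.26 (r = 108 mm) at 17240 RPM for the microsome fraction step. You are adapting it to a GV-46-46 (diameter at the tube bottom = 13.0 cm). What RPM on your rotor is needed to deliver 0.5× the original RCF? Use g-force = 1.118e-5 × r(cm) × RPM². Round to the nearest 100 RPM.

≈ 15700 RPM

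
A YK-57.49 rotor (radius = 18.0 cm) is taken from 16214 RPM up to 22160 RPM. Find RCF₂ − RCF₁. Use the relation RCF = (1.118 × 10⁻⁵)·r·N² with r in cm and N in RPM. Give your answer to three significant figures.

RCF₁ = 1.118 × 10⁻⁵ × 18 × (16214)² = 1.118 × 10⁻⁵ × 18 × 262,893,796 ≈ 52,904.7 × g
RCF₂ = 1.118 × 10⁻⁵ × 18 × (22160)² = 1.118 × 10⁻⁵ × 18 × 491,065,600 ≈ 98,822 × g
Increase = 98,822 − 52,904.7 = 45,917.3

≈ 45900 ×g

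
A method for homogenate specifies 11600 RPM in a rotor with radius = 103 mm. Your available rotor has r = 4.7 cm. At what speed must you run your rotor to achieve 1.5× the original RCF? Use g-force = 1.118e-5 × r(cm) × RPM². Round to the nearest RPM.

Original rotor: r = 103 mm = 10.3 cm
RCF_original = 1.118 × 10⁻⁵ × 10.3 × (11600)² = 1.118 × 10⁻⁵ × 10.3 × 134,560,000 ≈ 15,495.1 × g
Target RCF = 1.5 × 15,495.1 ≈ 23,242.7 × g
23,242.7 = 1.118 × 10⁻⁵ × 4.7 × N²
N² = 23,242.7 / (5.2546 × 10⁻⁵) = 442,330,529
N ≈ √442,330,529 ≈ 21,031.7

≈ 21032 RPM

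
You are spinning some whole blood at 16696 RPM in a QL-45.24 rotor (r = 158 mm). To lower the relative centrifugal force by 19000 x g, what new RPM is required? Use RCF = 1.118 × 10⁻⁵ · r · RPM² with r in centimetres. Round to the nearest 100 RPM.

≈ 13100 RPM

r = 158 mm = 15.8 cm
Current RCF = 1.118 × 10⁻⁵ × 15.8 × (16696)² = 1.118 × 10⁻⁵ × 15.8 × 278,756,416 ≈ 49,240.6 × g
Target RCF = 49,240.6 − 19,000 = 30,240.6 × g
N² = 30,240.6 / (17.6644 × 10⁻⁵) = 171,195,172
N ≈ √171,195,172 ≈ 13,084.2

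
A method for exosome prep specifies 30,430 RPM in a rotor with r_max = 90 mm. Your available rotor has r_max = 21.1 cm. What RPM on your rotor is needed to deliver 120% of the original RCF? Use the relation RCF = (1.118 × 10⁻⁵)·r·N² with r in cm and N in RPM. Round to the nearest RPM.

21771 RPM

Original rotor: r = 90 mm = 9.0 cm
RCF = 1.118 × 10⁻⁵ × r × N²
RCF_original = 1.118 × 10⁻⁵ × 9 × (30430)² = 1.118 × 10⁻⁵ × 9 × 925,984,900 ≈ 93,172.6 × g
Target RCF = 1.2 × 93,172.6 ≈ 111,807.1 × g
111,807.1 = 1.118 × 10⁻⁵ × 21.1 × N²
N² = 111,807.1 / (23.5898 × 10⁻⁵) = 473,963,747
N ≈ √473,963,747 ≈ 21,770.7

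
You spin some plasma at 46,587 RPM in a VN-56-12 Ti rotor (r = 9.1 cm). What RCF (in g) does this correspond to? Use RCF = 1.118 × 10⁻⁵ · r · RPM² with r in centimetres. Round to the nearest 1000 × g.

RCF = 1.118 × 10⁻⁵ × r × N²
RCF = 1.118 × 10⁻⁵ × 9.1 × (46587)² = 1.118 × 10⁻⁵ × 9.1 × 2,170,348,569 ≈ 220,806.9 × g

221000 g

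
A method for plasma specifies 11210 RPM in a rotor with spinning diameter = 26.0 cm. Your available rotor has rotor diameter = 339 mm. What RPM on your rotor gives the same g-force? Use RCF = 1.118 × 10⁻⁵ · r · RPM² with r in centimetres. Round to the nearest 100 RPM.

9800 RPM

Original rotor: r = 26.0 / 2 = 13 cm
RCF_original = 1.118 × 10⁻⁵ × 13 × (11210)² = 1.118 × 10⁻⁵ × 13 × 125,664,100 ≈ 18,264 × g
Your rotor: r = 339 mm / 2 = 169.5 mm = 16.95 cm
18,264 = 1.118 × 10⁻⁵ × 16.95 × N²
N² = 18,264 / (18.9501 × 10⁻⁵) = 96,379,439
N ≈ √96,379,439 ≈ 9,817.3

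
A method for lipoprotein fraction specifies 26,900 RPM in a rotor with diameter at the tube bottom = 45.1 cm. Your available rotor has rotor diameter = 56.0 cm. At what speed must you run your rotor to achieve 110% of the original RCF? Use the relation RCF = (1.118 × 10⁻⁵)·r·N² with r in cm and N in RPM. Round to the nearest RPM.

25319 RPM

Original rotor: r = 45.1 / 2 = 22.55 cm
RCF = 1.118 × 10⁻⁵ × r × N²
RCF_original = 1.118 × 10⁻⁵ × 22.55 × (26900)² = 1.118 × 10⁻⁵ × 22.55 × 723,610,000 ≈ 182,428.6 × g
Target RCF = 1.1 × 182,428.6 ≈ 200,671.5 × g
Your rotor: r = 56.0 / 2 = 28 cm
200,671.5 = 1.118 × 10⁻⁵ × 28 × N²
N² = 200,671.5 / (31.304 × 10⁻⁵) = 641,041,081
N ≈ √641,041,081 ≈ 25,318.8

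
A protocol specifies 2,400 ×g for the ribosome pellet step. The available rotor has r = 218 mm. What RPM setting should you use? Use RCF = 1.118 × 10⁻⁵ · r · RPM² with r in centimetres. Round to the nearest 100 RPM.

3100 RPM

r = 218 mm = 21.8 cm
RCF = 1.118 × 10⁻⁵ × r × N²
2,400 = 1.118 × 10⁻⁵ × 21.8 × N²
N² = 2,400 / (24.3724 × 10⁻⁵) = 9,847,204
N ≈ √9,847,204 ≈ 3,138.0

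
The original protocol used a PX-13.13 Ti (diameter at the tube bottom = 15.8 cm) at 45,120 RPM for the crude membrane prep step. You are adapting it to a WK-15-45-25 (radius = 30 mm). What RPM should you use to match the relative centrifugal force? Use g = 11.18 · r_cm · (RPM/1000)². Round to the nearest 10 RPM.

≈ 73220 RPM

Original rotor: r = 15.8 / 2 = 7.9 cm
RCF = 11.18 × r × (N/1000)²
RCF_original = 11.18 × 7.9 × (45.12)² = 11.18 × 7.9 × 2,035.8144 ≈ 179,807.2 × g
Your rotor: r = 30 mm = 3.0 cm
179,807.2 = 11.18 × 3 × (N/1000)²
(N/1000)² = 179,807.2 / 33.54 = 5360.978
N = 1000 × √5360.978 ≈ 73,218.7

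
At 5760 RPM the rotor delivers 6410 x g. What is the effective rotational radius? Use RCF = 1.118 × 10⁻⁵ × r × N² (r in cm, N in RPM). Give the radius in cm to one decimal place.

6410 = 1.118 × 10⁻⁵ × r × (5760)²
r = 6410 / (1.118 × 10⁻⁵ × 33,177,600) = 6410 / 370.9256 ≈ 17.281 cm

≈ 17.3 cm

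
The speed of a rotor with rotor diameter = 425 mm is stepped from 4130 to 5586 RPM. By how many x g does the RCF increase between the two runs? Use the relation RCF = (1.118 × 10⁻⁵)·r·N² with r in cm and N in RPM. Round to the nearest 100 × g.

r = 425 mm / 2 = 212.5 mm = 21.25 cm
RCF₁ = 1.118 × 10⁻⁵ × 21.25 × (4130)² = 1.118 × 10⁻⁵ × 21.25 × 17,056,900 ≈ 4,052.3 × g
RCF₂ = 1.118 × 10⁻⁵ × 21.25 × (5586)² = 1.118 × 10⁻⁵ × 21.25 × 31,203,396 ≈ 7,413.1 × g
Increase = 7,413.1 − 4,052.3 = 3,360.8

≈ 3400 x g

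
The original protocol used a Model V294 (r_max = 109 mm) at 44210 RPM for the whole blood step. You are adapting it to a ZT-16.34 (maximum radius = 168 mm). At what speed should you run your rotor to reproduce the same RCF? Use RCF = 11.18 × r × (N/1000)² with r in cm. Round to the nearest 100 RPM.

35600 RPM

Original rotor: r = 109 mm = 10.9 cm
RCF_original = 11.18 × 10.9 × (44.21)² = 11.18 × 10.9 × 1,954.5241 ≈ 238,182.2 × g
Your rotor: r = 168 mm = 16.8 cm
238,182.2 = 11.18 × 16.8 × (N/1000)²
(N/1000)² = 238,182.2 / 187.824 = 1268.114
N = 1000 × √1268.114 ≈ 35,610.6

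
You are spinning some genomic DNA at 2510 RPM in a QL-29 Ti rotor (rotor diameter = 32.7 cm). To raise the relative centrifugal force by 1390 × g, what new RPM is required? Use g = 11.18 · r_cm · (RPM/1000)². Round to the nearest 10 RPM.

3730 RPM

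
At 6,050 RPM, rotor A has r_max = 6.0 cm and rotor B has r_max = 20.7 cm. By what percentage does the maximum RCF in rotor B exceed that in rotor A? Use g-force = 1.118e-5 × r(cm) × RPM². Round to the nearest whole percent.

245%

At equal RPM, RCF scales linearly with r: ratio = 20.7 / 6.0 = 3.4500.
So rotor B delivers 245.0% more g-force.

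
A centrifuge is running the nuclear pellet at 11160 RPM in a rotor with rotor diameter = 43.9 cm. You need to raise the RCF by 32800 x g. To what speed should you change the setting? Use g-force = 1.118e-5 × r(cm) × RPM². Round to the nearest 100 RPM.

r = 43.9 / 2 = 21.95 cm
Current RCF = 1.118 × 10⁻⁵ × 21.95 × (11160)² = 1.118 × 10⁻⁵ × 21.95 × 124,545,600 ≈ 30,563.6 × g
Target RCF = 30,563.6 + 32,800 = 63,363.6 × g
N² = 63,363.6 / (24.5401 × 10⁻⁵) = 258,204,327
N ≈ √258,204,327 ≈ 16,068.7

N₂ ≈ 16100 RPM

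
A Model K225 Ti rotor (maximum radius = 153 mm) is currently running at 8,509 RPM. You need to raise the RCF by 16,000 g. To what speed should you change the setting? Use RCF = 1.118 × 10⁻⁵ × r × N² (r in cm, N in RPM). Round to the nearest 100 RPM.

N₂ ≈ 12900 RPM

r = 153 mm = 15.3 cm
Current RCF = 1.118 × 10⁻⁵ × 15.3 × (8509)² = 1.118 × 10⁻⁵ × 15.3 × 72,403,081 ≈ 12,384.8 × g
Target RCF = 12,384.8 + 16,000 = 28,384.8 × g
N² = 28,384.8 / (17.1054 × 10⁻⁵) = 165,940,580
N ≈ √165,940,580 ≈ 12,881.8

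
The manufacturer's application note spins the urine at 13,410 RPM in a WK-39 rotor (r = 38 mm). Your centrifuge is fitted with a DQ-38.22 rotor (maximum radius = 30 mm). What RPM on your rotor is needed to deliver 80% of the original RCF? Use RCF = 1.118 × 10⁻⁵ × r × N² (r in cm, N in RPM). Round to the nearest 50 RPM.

≈ 13500 RPM

Original rotor: r = 38 mm = 3.8 cm
RCF_original = 1.118 × 10⁻⁵ × 3.8 × (13410)² = 1.118 × 10⁻⁵ × 3.8 × 179,828,100 ≈ 7,639.8 × g
Target RCF = 0.8 × 7,639.8 ≈ 6,111.8 × g
Your rotor: r = 30 mm = 3.0 cm
6,111.8 = 1.118 × 10⁻⁵ × 3 × N²
N² = 6,111.8 / (3.354 × 10⁻⁵) = 182,224,210
N ≈ √182,224,210 ≈ 13,499.0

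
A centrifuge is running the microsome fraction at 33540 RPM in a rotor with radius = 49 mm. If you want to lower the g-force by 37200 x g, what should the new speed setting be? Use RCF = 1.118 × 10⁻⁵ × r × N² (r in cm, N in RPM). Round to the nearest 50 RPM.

r = 49 mm = 4.9 cm
Current RCF = 1.118 × 10⁻⁵ × 4.9 × (33540)² = 1.118 × 10⁻⁵ × 4.9 × 1,124,931,600 ≈ 61,626 × g
Target RCF = 61,626 − 37,200 = 24,426 × g
N² = 24,426 / (5.4782 × 10⁻⁵) = 445,876,383
N ≈ √445,876,383 ≈ 21,115.8

21100 RPM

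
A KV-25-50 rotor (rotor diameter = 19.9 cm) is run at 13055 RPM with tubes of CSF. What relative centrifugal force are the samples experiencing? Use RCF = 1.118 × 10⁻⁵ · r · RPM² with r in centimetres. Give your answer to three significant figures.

RCF ≈ 19000 x g

r = 19.9 / 2 = 9.95 cm
RCF = 1.118 × 10⁻⁵ × 9.95 × (13055)² = 1.118 × 10⁻⁵ × 9.95 × 170,433,025 ≈ 18,959.1 × g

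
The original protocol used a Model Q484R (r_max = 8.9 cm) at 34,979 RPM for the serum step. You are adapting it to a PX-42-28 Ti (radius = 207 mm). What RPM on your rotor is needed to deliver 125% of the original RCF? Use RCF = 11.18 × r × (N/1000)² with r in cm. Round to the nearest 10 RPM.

≈ 25640 RPM

RCF_original = 11.18 × 8.9 × (34.979)² = 11.18 × 8.9 × 1,223.530441 ≈ 121,743.7 × g
Target RCF = 1.25 × 121,743.7 ≈ 152,179.6 × g
Your rotor: r = 207 mm = 20.7 cm
152,179.6 = 11.18 × 20.7 × (N/1000)²
(N/1000)² = 152,179.6 / 231.426 = 657.5735
N = 1000 × √657.5735 ≈ 25,643.2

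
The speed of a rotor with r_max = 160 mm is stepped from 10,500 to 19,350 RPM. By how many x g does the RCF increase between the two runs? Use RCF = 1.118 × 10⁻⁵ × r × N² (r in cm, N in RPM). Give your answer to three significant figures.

r = 160 mm = 16.0 cm
RCF₁ = 1.118 × 10⁻⁵ × 16 × (10500)² = 1.118 × 10⁻⁵ × 16 × 110,250,000 ≈ 19,721.5 × g
RCF₂ = 1.118 × 10⁻⁵ × 16 × (19350)² = 1.118 × 10⁻⁵ × 16 × 374,422,500 ≈ 66,976.7 × g
Increase = 66,976.7 − 19,721.5 = 47,255.2

47300 x g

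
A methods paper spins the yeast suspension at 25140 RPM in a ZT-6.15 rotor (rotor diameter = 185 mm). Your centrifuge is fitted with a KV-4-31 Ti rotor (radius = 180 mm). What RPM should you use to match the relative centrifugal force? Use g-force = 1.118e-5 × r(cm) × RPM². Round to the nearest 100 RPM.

Original rotor: r = 185 mm / 2 = 92.5 mm = 9.25 cm
RCF_original = 1.118 × 10⁻⁵ × 9.25 × (25140)² = 1.118 × 10⁻⁵ × 9.25 × 632,019,600 ≈ 65,360.3 × g
Your rotor: r = 180 mm = 18.0 cm
65,360.3 = 1.118 × 10⁻⁵ × 18 × N²
N² = 65,360.3 / (20.124 × 10⁻⁵) = 324,787,816
N ≈ √324,787,816 ≈ 18,021.9

18000 RPM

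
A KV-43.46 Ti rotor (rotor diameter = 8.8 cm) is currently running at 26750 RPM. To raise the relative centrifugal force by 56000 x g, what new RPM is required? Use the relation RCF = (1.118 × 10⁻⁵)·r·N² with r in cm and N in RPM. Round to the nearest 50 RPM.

r = 8.8 / 2 = 4.4 cm
Current RCF = 1.118 × 10⁻⁵ × 4.4 × (26750)² = 1.118 × 10⁻⁵ × 4.4 × 715,562,500 ≈ 35,200 × g
Target RCF = 35,200 + 56,000 = 91,200 × g
N² = 91,200 / (4.9192 × 10⁻⁵) = 1,853,959,993
N ≈ √1,853,959,993 ≈ 43,057.6

43050 RPM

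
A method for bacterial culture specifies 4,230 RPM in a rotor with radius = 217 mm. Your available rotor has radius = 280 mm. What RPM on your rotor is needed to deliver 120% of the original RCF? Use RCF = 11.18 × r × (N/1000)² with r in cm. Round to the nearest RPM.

4079 RPM

Original rotor: r = 217 mm = 21.7 cm
RCF_original = 11.18 × 21.7 × (4.23)² = 11.18 × 21.7 × 17.8929 ≈ 4,340.9 × g
Target RCF = 1.2 × 4,340.9 ≈ 5,209.1 × g
Your rotor: r = 280 mm = 28.0 cm
5,209.1 = 11.18 × 28 × (N/1000)²
(N/1000)² = 5,209.1 / 313.04 = 16.64037
N = 1000 × √16.64037 ≈ 4,079.3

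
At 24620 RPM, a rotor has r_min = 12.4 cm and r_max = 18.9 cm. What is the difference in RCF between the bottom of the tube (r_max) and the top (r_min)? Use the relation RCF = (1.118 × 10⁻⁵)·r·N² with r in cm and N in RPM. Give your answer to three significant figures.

ΔRCF = 1.118 × 10⁻⁵ × (r_max − r_min) × N² = 1.118 × 10⁻⁵ × 6.5 × 606,144,400 ≈ 44,048.5

44000 x g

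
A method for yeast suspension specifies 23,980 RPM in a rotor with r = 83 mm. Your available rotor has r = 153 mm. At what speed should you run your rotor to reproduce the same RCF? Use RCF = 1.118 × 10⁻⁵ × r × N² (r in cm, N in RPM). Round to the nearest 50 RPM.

Original rotor: r = 83 mm = 8.3 cm
RCF_original = 1.118 × 10⁻⁵ × 8.3 × (23980)² = 1.118 × 10⁻⁵ × 8.3 × 575,040,400 ≈ 53,360.3 × g
Your rotor: r = 153 mm = 15.3 cm
53,360.3 = 1.118 × 10⁻⁵ × 15.3 × N²
N² = 53,360.3 / (17.1054 × 10⁻⁵) = 311,950,027
N ≈ √311,950,027 ≈ 17,662.1

≈ 17650 RPM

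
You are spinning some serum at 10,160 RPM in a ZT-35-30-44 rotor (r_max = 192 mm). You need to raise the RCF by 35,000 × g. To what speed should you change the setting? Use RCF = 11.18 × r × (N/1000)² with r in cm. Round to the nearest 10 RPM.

N₂ ≈ 16320 RPM

r = 192 mm = 19.2 cm
Current RCF = 11.18 × 19.2 × (10.16)² = 11.18 × 19.2 × 103.2256 ≈ 22,158 × g
Target RCF = 22,158 + 35,000 = 57,158 × g
(N/1000)² = 57,158 / 214.656 = 266.2772
N = 1000 × √266.2772 ≈ 16,318.0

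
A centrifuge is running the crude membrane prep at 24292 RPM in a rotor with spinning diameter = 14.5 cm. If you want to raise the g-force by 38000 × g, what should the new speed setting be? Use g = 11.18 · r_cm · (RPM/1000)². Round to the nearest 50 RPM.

r = 14.5 / 2 = 7.25 cm
Current RCF = 11.18 × 7.25 × (24.292)² = 11.18 × 7.25 × 590.101264 ≈ 47,830.7 × g
Target RCF = 47,830.7 + 38,000 = 85,830.7 × g
(N/1000)² = 85,830.7 / 81.055 = 1058.919
N = 1000 × √1058.919 ≈ 32,541.0

N₂ ≈ 32550 RPM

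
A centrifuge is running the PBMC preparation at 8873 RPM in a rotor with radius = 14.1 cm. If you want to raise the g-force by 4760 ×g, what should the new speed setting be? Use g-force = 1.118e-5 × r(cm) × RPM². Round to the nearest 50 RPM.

Current RCF = 1.118 × 10⁻⁵ × 14.1 × (8873)² = 1.118 × 10⁻⁵ × 14.1 × 78,730,129 ≈ 12,410.9 × g
Target RCF = 12,410.9 + 4,760 = 17,170.9 × g
N² = 17,170.9 / (15.7638 × 10⁻⁵) = 108,926,147
N ≈ √108,926,147 ≈ 10,436.8

N₂ ≈ 10450 RPM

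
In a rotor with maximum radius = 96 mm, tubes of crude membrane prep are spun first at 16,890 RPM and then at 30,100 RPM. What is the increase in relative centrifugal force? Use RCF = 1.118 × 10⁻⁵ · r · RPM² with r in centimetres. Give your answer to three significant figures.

66600 ×g

r = 96 mm = 9.6 cm
RCF₁ = 1.118 × 10⁻⁵ × 9.6 × (16890)² = 1.118 × 10⁻⁵ × 9.6 × 285,272,100 ≈ 30,617.7 × g
RCF₂ = 1.118 × 10⁻⁵ × 9.6 × (30100)² = 1.118 × 10⁻⁵ × 9.6 × 906,010,000 ≈ 97,240.2 × g
Increase = 97,240.2 − 30,617.7 = 66,622.5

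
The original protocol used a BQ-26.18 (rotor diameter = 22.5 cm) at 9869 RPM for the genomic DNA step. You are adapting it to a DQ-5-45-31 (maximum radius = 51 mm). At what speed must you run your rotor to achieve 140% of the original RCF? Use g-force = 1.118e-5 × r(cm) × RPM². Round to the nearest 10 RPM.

17340 RPM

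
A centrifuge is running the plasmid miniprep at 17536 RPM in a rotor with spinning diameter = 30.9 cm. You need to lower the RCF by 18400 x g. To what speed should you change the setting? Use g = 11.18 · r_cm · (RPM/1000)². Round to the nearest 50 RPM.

r = 30.9 / 2 = 15.45 cm
Current RCF = 11.18 × 15.45 × (17.536)² = 11.18 × 15.45 × 307.511296 ≈ 53,116.7 × g
Target RCF = 53,116.7 − 18,400 = 34,716.7 × g
(N/1000)² = 34,716.7 / 172.731 = 200.9871
N = 1000 × √200.9871 ≈ 14,177.0

≈ 14200 RPM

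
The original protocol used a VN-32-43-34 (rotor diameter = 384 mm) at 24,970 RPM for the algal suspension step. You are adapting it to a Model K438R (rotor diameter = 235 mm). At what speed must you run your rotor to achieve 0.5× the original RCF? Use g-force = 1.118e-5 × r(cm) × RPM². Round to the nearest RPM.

≈ 22570 RPM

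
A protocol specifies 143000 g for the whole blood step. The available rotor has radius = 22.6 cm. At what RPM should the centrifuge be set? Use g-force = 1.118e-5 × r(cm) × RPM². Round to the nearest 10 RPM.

≈ 23790 RPM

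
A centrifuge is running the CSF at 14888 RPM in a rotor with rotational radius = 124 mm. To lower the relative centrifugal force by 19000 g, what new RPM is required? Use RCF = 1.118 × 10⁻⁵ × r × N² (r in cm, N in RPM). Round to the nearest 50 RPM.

r = 124 mm = 12.4 cm
Current RCF = 1.118 × 10⁻⁵ × 12.4 × (14888)² = 1.118 × 10⁻⁵ × 12.4 × 221,652,544 ≈ 30,728.1 × g
Target RCF = 30,728.1 − 19,000 = 11,728.1 × g
N² = 11,728.1 / (13.8632 × 10⁻⁵) = 84,598,794
N ≈ √84,598,794 ≈ 9,197.8

N₂ ≈ 9200 RPM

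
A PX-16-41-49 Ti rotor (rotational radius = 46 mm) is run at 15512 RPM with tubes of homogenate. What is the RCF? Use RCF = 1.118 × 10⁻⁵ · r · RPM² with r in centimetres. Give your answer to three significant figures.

12400 g

r = 46 mm = 4.6 cm
RCF = 1.118 × 10⁻⁵ × r × N²
RCF = 1.118 × 10⁻⁵ × 4.6 × (15512)² = 1.118 × 10⁻⁵ × 4.6 × 240,622,144 ≈ 12,374.7 × g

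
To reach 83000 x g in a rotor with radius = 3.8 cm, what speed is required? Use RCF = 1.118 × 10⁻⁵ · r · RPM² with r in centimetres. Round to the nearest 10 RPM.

N ≈ 44200 RPM

83,000 = 1.118 × 10⁻⁵ × 3.8 × N²
N² = 83,000 / (4.2484 × 10⁻⁵) = 1,953,676,678
N ≈ √1,953,676,678 ≈ 44,200.4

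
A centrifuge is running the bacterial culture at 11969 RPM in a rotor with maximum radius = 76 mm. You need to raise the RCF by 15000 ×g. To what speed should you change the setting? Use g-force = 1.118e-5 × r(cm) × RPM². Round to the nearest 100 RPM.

r = 76 mm = 7.6 cm
Current RCF = 1.118 × 10⁻⁵ × 7.6 × (11969)² = 1.118 × 10⁻⁵ × 7.6 × 143,256,961 ≈ 12,172.3 × g
Target RCF = 12,172.3 + 15,000 = 27,172.3 × g
N² = 27,172.3 / (8.4968 × 10⁻⁵) = 319,794,511
N ≈ √319,794,511 ≈ 17,882.8

N₂ ≈ 17900 RPM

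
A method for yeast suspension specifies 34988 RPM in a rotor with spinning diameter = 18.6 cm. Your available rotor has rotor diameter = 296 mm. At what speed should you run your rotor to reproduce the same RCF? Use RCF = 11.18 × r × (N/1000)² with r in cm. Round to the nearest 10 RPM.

27740 RPM

Original rotor: r = 18.6 / 2 = 9.3 cm
RCF = 11.18 × r × (N/1000)²
RCF_original = 11.18 × 9.3 × (34.988)² = 11.18 × 9.3 × 1,224.160144 ≈ 127,280.8 × g
Your rotor: r = 296 mm / 2 = 148 mm = 14.8 cm
127,280.8 = 11.18 × 14.8 × (N/1000)²
(N/1000)² = 127,280.8 / 165.464 = 769.2356
N = 1000 × √769.2356 ≈ 27,735.1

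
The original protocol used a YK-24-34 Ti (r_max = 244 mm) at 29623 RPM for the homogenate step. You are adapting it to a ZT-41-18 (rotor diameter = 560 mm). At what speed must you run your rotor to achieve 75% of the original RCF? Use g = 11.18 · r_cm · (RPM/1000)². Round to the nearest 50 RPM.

Original rotor: r = 244 mm = 24.4 cm
RCF_original = 11.18 × 24.4 × (29.623)² = 11.18 × 24.4 × 877.522129 ≈ 239,381 × g
Target RCF = 0.75 × 239,381 ≈ 179,535.8 × g
Your rotor: r = 560 mm / 2 = 280 mm = 28 cm
179,535.8 = 11.18 × 28 × (N/1000)²
(N/1000)² = 179,535.8 / 313.04 = 573.5235
N = 1000 × √573.5235 ≈ 23,948.4

23950 RPM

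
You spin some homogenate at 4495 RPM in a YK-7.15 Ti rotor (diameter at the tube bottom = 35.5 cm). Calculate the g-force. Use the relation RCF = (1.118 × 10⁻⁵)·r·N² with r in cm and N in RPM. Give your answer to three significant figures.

RCF ≈ 4010 × g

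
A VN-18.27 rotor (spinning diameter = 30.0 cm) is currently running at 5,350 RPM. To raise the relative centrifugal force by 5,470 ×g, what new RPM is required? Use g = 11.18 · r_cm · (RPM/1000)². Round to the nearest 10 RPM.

≈ 7830 RPM

r = 30.0 / 2 = 15 cm
Current RCF = 11.18 × 15 × (5.35)² = 11.18 × 15 × 28.6225 ≈ 4,800 × g
Target RCF = 4,800 + 5,470 = 10,270 × g
(N/1000)² = 10,270 / 167.7 = 61.24031
N = 1000 × √61.24031 ≈ 7,825.6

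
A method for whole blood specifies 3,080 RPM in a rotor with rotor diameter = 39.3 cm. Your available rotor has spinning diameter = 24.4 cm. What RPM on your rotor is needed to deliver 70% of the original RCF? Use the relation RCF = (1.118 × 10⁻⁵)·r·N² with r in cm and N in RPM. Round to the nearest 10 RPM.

≈ 3270 RPM

Original rotor: r = 39.3 / 2 = 19.65 cm
RCF_original = 1.118 × 10⁻⁵ × 19.65 × (3080)² = 1.118 × 10⁻⁵ × 19.65 × 9,486,400 ≈ 2,084 × g
Target RCF = 0.7 × 2,084 ≈ 1,458.8 × g
Your rotor: r = 24.4 / 2 = 12.2 cm
1,458.8 = 1.118 × 10⁻⁵ × 12.2 × N²
N² = 1,458.8 / (13.6396 × 10⁻⁵) = 10,695,328
N ≈ √10,695,328 ≈ 3,270.4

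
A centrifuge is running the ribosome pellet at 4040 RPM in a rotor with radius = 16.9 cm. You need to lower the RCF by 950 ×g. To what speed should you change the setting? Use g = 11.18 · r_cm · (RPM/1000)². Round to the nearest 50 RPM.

3350 RPM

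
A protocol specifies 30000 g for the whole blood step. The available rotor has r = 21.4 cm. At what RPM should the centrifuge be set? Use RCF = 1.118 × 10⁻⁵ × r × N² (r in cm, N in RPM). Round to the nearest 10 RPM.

RCF = 1.118 × 10⁻⁵ × r × N²
30,000 = 1.118 × 10⁻⁵ × 21.4 × N²
N² = 30,000 / (23.9252 × 10⁻⁵) = 125,390,801
N ≈ √125,390,801 ≈ 11,197.8

≈ 11200 RPM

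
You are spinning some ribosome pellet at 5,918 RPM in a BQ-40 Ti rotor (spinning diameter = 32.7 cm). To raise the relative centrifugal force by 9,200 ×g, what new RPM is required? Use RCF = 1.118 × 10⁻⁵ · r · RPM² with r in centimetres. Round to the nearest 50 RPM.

≈ 9250 RPM

r = 32.7 / 2 = 16.35 cm
Current RCF = 1.118 × 10⁻⁵ × 16.35 × (5918)² = 1.118 × 10⁻⁵ × 16.35 × 35,022,724 ≈ 6,401.9 × g
Target RCF = 6,401.9 + 9,200 = 15,601.9 × g
N² = 15,601.9 / (18.2793 × 10⁻⁵) = 85,352,831
N ≈ √85,352,831 ≈ 9,238.7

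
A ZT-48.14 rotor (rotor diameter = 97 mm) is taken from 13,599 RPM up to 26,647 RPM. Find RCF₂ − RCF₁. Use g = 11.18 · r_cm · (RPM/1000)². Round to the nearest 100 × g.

≈ 28500 ×g

r = 97 mm / 2 = 48.5 mm = 4.85 cm
RCF₁ = 11.18 × 4.85 × (13.599)² = 11.18 × 4.85 × 184.932801 ≈ 10,027.6 × g
RCF₂ = 11.18 × 4.85 × (26.647)² = 11.18 × 4.85 × 710.062609 ≈ 38,501.7 × g
Increase = 38,501.7 − 10,027.6 = 28,474.1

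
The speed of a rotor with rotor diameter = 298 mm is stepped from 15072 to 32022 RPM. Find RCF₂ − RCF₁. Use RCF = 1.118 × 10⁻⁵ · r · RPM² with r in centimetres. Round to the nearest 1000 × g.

133000 × g

r = 298 mm / 2 = 149 mm = 14.9 cm
RCF₁ = 1.118 × 10⁻⁵ × 14.9 × (15072)² = 1.118 × 10⁻⁵ × 14.9 × 227,165,184 ≈ 37,841.6 × g
RCF₂ = 1.118 × 10⁻⁵ × 14.9 × (32022)² = 1.118 × 10⁻⁵ × 14.9 × 1,025,408,484 ≈ 170,814.6 × g
Increase = 170,814.6 − 37,841.6 = 132,973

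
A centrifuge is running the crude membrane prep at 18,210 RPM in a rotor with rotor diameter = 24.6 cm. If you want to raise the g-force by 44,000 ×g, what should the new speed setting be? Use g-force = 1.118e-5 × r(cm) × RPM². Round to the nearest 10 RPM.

r = 24.6 / 2 = 12.3 cm
Current RCF = 1.118 × 10⁻⁵ × 12.3 × (18210)² = 1.118 × 10⁻⁵ × 12.3 × 331,604,100 ≈ 45,600.2 × g
Target RCF = 45,600.2 + 44,000 = 89,600.2 × g
N² = 89,600.2 / (13.7514 × 10⁻⁵) = 651,571,476
N ≈ √651,571,476 ≈ 25,525.9

N₂ ≈ 25530 RPM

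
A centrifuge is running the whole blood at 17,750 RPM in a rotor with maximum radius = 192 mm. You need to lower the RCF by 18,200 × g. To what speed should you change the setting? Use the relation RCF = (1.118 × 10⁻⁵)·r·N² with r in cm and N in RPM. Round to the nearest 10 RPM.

r = 192 mm = 19.2 cm
Current RCF = 1.118 × 10⁻⁵ × 19.2 × (17750)² = 1.118 × 10⁻⁵ × 19.2 × 315,062,500 ≈ 67,630.1 × g
Target RCF = 67,630.1 − 18,200 = 49,430.1 × g
N² = 49,430.1 / (21.4656 × 10⁻⁵) = 230,275,883
N ≈ √230,275,883 ≈ 15,174.8

15170 RPM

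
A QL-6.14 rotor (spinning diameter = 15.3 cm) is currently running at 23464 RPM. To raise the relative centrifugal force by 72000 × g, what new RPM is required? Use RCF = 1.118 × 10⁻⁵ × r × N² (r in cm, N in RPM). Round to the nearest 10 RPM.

r = 15.3 / 2 = 7.65 cm
Current RCF = 1.118 × 10⁻⁵ × 7.65 × (23464)² = 1.118 × 10⁻⁵ × 7.65 × 550,559,296 ≈ 47,087.7 × g
Target RCF = 47,087.7 + 72,000 = 119,087.7 × g
N² = 119,087.7 / (8.5527 × 10⁻⁵) = 1,392,398,892
N ≈ √1,392,398,892 ≈ 37,314.9

≈ 37310 RPM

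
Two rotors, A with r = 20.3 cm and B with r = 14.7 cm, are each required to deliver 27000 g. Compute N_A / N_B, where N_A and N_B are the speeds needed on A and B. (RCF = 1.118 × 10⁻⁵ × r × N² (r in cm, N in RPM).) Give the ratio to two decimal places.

0.85

At fixed RCF, N ∝ 1/√r, so N_A/N_B = √(r_B/r_A) = √(14.7/20.3) = √0.724138 = 0.8510.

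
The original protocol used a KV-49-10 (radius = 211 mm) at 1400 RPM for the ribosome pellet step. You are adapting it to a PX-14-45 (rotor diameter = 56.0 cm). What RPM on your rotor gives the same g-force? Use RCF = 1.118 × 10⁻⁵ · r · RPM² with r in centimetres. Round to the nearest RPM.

≈ 1215 RPM

Original rotor: r = 211 mm = 21.1 cm
RCF = 1.118 × 10⁻⁵ × r × N²
RCF_original = 1.118 × 10⁻⁵ × 21.1 × (1400)² = 1.118 × 10⁻⁵ × 21.1 × 1,960,000 ≈ 462.4 × g
Your rotor: r = 56.0 / 2 = 28 cm
462.4 = 1.118 × 10⁻⁵ × 28 × N²
N² = 462.4 / (31.304 × 10⁻⁵) = 1,477,128
N ≈ √1,477,128 ≈ 1,215.4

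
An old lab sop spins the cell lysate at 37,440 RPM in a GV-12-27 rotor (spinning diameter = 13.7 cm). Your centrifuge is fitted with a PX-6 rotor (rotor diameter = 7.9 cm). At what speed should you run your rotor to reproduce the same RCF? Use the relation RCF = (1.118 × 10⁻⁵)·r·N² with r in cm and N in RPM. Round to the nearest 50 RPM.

≈ 49300 RPM

Original rotor: r = 13.7 / 2 = 6.85 cm
RCF = 1.118 × 10⁻⁵ × r × N²
RCF_original = 1.118 × 10⁻⁵ × 6.85 × (37440)² = 1.118 × 10⁻⁵ × 6.85 × 1,401,753,600 ≈ 107,350.5 × g
Your rotor: r = 7.9 / 2 = 3.95 cm
107,350.5 = 1.118 × 10⁻⁵ × 3.95 × N²
N² = 107,350.5 / (4.4161 × 10⁻⁵) = 2,430,889,246
N ≈ √2,430,889,246 ≈ 49,304.0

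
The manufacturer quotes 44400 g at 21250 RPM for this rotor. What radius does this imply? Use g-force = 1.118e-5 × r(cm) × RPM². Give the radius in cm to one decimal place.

≈ 8.8 cm

44400 = 1.118 × 10⁻⁵ × r × (21250)²
r = 44400 / (1.118 × 10⁻⁵ × 451,562,500) = 44400 / 5048.469 ≈ 8.795 cm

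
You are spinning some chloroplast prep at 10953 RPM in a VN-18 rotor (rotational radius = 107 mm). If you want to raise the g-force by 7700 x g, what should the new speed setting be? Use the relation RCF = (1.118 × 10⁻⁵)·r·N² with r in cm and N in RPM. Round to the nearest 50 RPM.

13600 RPM

r = 107 mm = 10.7 cm
Current RCF = 1.118 × 10⁻⁵ × 10.7 × (10953)² = 1.118 × 10⁻⁵ × 10.7 × 119,968,209 ≈ 14,351.3 × g
Target RCF = 14,351.3 + 7,700 = 22,051.3 × g
N² = 22,051.3 / (11.9626 × 10⁻⁵) = 184,335,345
N ≈ √184,335,345 ≈ 13,577.0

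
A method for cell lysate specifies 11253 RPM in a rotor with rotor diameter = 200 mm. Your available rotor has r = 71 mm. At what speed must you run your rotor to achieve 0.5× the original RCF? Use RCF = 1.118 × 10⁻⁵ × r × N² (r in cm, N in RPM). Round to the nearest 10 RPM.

9440 RPM

Original rotor: r = 200 mm / 2 = 100 mm = 10 cm
RCF_original = 1.118 × 10⁻⁵ × 10 × (11253)² = 1.118 × 10⁻⁵ × 10 × 126,630,009 ≈ 14,157.2 × g
Target RCF = 0.5 × 14,157.2 ≈ 7,078.6 × g
Your rotor: r = 71 mm = 7.1 cm
7,078.6 = 1.118 × 10⁻⁵ × 7.1 × N²
N² = 7,078.6 / (7.9378 × 10⁻⁵) = 89,175,842
N ≈ √89,175,842 ≈ 9,443.3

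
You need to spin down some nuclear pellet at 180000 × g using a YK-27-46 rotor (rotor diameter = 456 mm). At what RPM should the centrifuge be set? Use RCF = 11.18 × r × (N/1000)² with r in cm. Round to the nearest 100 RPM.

26600 RPM

r = 456 mm / 2 = 228 mm = 22.8 cm
180,000 = 11.18 × 22.8 × (N/1000)²
(N/1000)² = 180,000 / 254.904 = 706.1482
N = 1000 × √706.1482 ≈ 26,573.4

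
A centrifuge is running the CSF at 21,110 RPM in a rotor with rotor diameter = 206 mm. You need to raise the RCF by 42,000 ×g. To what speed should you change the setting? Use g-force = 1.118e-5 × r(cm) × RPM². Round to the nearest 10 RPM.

r = 206 mm / 2 = 103 mm = 10.3 cm
Current RCF = 1.118 × 10⁻⁵ × 10.3 × (21110)² = 1.118 × 10⁻⁵ × 10.3 × 445,632,100 ≈ 51,316.3 × g
Target RCF = 51,316.3 + 42,000 = 93,316.3 × g
N² = 93,316.3 / (11.5154 × 10⁻⁵) = 810,360,908
N ≈ √810,360,908 ≈ 28,466.8

N₂ ≈ 28470 RPM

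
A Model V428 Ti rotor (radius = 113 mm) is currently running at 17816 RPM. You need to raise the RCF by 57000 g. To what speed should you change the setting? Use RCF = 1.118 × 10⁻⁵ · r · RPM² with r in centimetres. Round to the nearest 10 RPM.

r = 113 mm = 11.3 cm
Current RCF = 1.118 × 10⁻⁵ × 11.3 × (17816)² = 1.118 × 10⁻⁵ × 11.3 × 317,409,856 ≈ 40,099.7 × g
Target RCF = 40,099.7 + 57,000 = 97,099.7 × g
N² = 97,099.7 / (12.6334 × 10⁻⁵) = 768,595,153
N ≈ √768,595,153 ≈ 27,723.5

27720 RPM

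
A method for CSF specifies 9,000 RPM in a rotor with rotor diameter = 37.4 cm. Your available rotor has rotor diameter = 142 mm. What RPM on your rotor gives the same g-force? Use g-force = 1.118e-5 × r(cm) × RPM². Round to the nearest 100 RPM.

Original rotor: r = 37.4 / 2 = 18.7 cm
RCF_original = 1.118 × 10⁻⁵ × 18.7 × (9000)² = 1.118 × 10⁻⁵ × 18.7 × 81,000,000 ≈ 16,934.3 × g
Your rotor: r = 142 mm / 2 = 71 mm = 7.1 cm
16,934.3 = 1.118 × 10⁻⁵ × 7.1 × N²
N² = 16,934.3 / (7.9378 × 10⁻⁵) = 213,337,449
N ≈ √213,337,449 ≈ 14,606.1

≈ 14600 RPM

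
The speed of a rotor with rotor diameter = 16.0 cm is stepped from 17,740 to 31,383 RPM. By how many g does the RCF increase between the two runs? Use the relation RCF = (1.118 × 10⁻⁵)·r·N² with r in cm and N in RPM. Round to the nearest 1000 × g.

r = 16.0 / 2 = 8 cm
RCF₁ = 1.118 × 10⁻⁵ × 8 × (17740)² = 1.118 × 10⁻⁵ × 8 × 314,707,600 ≈ 28,147.4 × g
RCF₂ = 1.118 × 10⁻⁵ × 8 × (31383)² = 1.118 × 10⁻⁵ × 8 × 984,892,689 ≈ 88,088.8 × g
Increase = 88,088.8 − 28,147.4 = 59,941.4

≈ 60000 g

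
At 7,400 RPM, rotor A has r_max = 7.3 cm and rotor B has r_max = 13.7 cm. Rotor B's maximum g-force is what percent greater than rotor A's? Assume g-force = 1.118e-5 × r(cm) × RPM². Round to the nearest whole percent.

88%

At equal RPM, RCF scales linearly with r: ratio = 13.7 / 7.3 = 1.8767.
So rotor B delivers 87.7% more g-force.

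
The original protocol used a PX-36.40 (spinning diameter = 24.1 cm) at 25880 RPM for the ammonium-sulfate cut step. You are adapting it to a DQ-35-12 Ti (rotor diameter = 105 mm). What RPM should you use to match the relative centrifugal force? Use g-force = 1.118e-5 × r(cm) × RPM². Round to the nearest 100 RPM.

Original rotor: r = 24.1 / 2 = 12.05 cm
RCF = 1.118 × 10⁻⁵ × r × N²
RCF_original = 1.118 × 10⁻⁵ × 12.05 × (25880)² = 1.118 × 10⁻⁵ × 12.05 × 669,774,400 ≈ 90,231.3 × g
Your rotor: r = 105 mm / 2 = 52.5 mm = 5.25 cm
90,231.3 = 1.118 × 10⁻⁵ × 5.25 × N²
N² = 90,231.3 / (5.8695 × 10⁻⁵) = 1,537,291,081
N ≈ √1,537,291,081 ≈ 39,208.3

≈ 39200 RPM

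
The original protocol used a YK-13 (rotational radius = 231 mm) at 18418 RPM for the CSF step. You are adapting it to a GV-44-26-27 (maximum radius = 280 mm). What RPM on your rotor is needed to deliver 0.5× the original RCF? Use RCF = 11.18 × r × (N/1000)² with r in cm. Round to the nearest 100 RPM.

Original rotor: r = 231 mm = 23.1 cm
RCF_original = 11.18 × 23.1 × (18.418)² = 11.18 × 23.1 × 339.222724 ≈ 87,607 × g
Target RCF = 0.5 × 87,607 ≈ 43,803.5 × g
Your rotor: r = 280 mm = 28.0 cm
43,803.5 = 11.18 × 28 × (N/1000)²
(N/1000)² = 43,803.5 / 313.04 = 139.9294
N = 1000 × √139.9294 ≈ 11,829.2

11800 RPM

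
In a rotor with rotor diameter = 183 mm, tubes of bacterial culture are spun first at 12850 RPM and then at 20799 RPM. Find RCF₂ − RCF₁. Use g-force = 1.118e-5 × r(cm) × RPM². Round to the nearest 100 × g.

≈ 27400 g

r = 183 mm / 2 = 91.5 mm = 9.15 cm
RCF₁ = 1.118 × 10⁻⁵ × 9.15 × (12850)² = 1.118 × 10⁻⁵ × 9.15 × 165,122,500 ≈ 16,891.5 × g
RCF₂ = 1.118 × 10⁻⁵ × 9.15 × (20799)² = 1.118 × 10⁻⁵ × 9.15 × 432,598,401 ≈ 44,253.5 × g
Increase = 44,253.5 − 16,891.5 = 27,362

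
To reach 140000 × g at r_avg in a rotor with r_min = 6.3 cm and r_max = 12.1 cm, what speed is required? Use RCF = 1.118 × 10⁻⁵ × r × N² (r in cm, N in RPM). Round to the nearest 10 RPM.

r_avg = (6.3 + 12.1) / 2 = 9.2 cm
140,000 = 1.118 × 10⁻⁵ × 9.2 × N²
N² = 140,000 / (10.2856 × 10⁻⁵) = 1,361,126,235
N ≈ √1,361,126,235 ≈ 36,893.4

≈ 36890 RPM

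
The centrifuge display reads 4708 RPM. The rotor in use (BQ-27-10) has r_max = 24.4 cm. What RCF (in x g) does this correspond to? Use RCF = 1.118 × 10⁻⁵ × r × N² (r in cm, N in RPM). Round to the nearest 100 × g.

RCF = 1.118 × 10⁻⁵ × 24.4 × (4708)² = 1.118 × 10⁻⁵ × 24.4 × 22,165,264 ≈ 6,046.5 × g

≈ 6000 x g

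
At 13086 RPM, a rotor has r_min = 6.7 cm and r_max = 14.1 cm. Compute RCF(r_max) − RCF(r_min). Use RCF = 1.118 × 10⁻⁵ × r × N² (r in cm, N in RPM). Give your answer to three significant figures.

14200 × g

RCF_max = 1.118 × 10⁻⁵ × 14.1 × (13086)² = 1.118 × 10⁻⁵ × 14.1 × 171,243,396 ≈ 26,994.5 × g
RCF_min = 1.118 × 10⁻⁵ × 6.7 × (13086)² = 1.118 × 10⁻⁵ × 6.7 × 171,243,396 ≈ 12,827.2 × g
ΔRCF = 26,994.5 − 12,827.2 = 14,167.3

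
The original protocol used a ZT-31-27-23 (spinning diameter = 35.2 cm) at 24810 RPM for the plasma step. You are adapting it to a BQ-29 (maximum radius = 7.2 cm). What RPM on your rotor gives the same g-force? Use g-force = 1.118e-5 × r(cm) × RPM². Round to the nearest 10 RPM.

38790 RPM

Original rotor: r = 35.2 / 2 = 17.6 cm
RCF = 1.118 × 10⁻⁵ × r × N²
RCF_original = 1.118 × 10⁻⁵ × 17.6 × (24810)² = 1.118 × 10⁻⁵ × 17.6 × 615,536,100 ≈ 121,117.8 × g
121,117.8 = 1.118 × 10⁻⁵ × 7.2 × N²
N² = 121,117.8 / (8.0496 × 10⁻⁵) = 1,504,643,709
N ≈ √1,504,643,709 ≈ 38,789.7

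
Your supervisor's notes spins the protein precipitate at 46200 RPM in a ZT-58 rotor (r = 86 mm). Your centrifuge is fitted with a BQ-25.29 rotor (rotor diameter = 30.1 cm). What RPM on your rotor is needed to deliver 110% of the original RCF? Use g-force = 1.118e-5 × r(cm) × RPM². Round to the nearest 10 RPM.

≈ 36630 RPM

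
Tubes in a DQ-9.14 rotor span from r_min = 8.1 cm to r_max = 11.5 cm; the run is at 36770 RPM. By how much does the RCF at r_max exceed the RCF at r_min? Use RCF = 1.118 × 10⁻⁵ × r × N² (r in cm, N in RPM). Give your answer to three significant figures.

51400 ×g

RCF_max = 1.118 × 10⁻⁵ × 11.5 × (36770)² = 1.118 × 10⁻⁵ × 11.5 × 1,352,032,900 ≈ 173,830.9 × g
RCF_min = 1.118 × 10⁻⁵ × 8.1 × (36770)² = 1.118 × 10⁻⁵ × 8.1 × 1,352,032,900 ≈ 122,437.4 × g
ΔRCF = 173,830.9 − 122,437.4 = 51,393.5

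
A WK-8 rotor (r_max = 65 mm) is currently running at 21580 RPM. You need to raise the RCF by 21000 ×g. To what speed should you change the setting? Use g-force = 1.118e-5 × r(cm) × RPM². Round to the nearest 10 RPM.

N₂ ≈ 27470 RPM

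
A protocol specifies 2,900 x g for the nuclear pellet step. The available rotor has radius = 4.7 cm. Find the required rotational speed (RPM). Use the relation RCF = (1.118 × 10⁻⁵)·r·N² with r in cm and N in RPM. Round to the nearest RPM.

N ≈ 7429 RPM

RCF = 1.118 × 10⁻⁵ × r × N²
2,900 = 1.118 × 10⁻⁵ × 4.7 × N²
N² = 2,900 / (5.2546 × 10⁻⁵) = 55,189,739
N ≈ √55,189,739 ≈ 7,429.0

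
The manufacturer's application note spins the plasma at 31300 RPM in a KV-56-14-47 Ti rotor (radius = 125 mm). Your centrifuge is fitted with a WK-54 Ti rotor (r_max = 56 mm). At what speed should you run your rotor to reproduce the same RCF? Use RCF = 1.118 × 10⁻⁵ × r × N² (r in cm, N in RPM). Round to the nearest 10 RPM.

Original rotor: r = 125 mm = 12.5 cm
RCF_original = 1.118 × 10⁻⁵ × 12.5 × (31300)² = 1.118 × 10⁻⁵ × 12.5 × 979,690,000 ≈ 136,911.7 × g
Your rotor: r = 56 mm = 5.6 cm
136,911.7 = 1.118 × 10⁻⁵ × 5.6 × N²
N² = 136,911.7 / (6.2608 × 10⁻⁵) = 2,186,808,395
N ≈ √2,186,808,395 ≈ 46,763.3

≈ 46760 RPM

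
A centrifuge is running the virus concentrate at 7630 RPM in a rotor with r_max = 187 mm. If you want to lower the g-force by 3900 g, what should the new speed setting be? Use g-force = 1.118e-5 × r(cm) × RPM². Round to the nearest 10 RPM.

6290 RPM

r = 187 mm = 18.7 cm
Current RCF = 1.118 × 10⁻⁵ × 18.7 × (7630)² = 1.118 × 10⁻⁵ × 18.7 × 58,216,900 ≈ 12,171.2 × g
Target RCF = 12,171.2 − 3,900 = 8,271.2 × g
N² = 8,271.2 / (20.9066 × 10⁻⁵) = 39,562,626
N ≈ √39,562,626 ≈ 6,289.9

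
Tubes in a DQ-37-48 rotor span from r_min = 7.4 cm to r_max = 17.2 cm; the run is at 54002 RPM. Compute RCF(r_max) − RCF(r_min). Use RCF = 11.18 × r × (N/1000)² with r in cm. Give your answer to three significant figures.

ΔRCF = 11.18 × (r_max − r_min) × (N/1000)² = 11.18 × 9.8 × 2,916.216004 ≈ 319,512.3

320000 × g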